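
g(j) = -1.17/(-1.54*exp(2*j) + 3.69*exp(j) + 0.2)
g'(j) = -1.17*(3.08*exp(2*j) - 3.69*exp(j))/(-1.54*exp(2*j) + 3.69*exp(j) + 0.2)^2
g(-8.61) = -5.83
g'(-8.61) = 0.02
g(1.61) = 0.06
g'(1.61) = -0.17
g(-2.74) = -2.71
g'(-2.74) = 1.41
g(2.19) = 0.01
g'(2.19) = -0.03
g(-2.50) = -2.38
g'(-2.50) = 1.36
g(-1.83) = -1.56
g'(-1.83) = 1.06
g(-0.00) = -0.50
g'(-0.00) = 0.13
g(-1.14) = -0.96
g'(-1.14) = 0.68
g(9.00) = 0.00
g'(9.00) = 0.00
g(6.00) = 0.00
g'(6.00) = 0.00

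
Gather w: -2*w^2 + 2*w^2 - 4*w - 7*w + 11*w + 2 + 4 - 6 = 0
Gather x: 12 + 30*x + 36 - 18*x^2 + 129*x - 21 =-18*x^2 + 159*x + 27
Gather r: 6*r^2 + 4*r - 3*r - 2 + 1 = 6*r^2 + r - 1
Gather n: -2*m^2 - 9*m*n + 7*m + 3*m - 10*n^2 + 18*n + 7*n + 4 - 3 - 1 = -2*m^2 + 10*m - 10*n^2 + n*(25 - 9*m)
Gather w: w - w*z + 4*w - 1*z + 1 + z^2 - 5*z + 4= w*(5 - z) + z^2 - 6*z + 5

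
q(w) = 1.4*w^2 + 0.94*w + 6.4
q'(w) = 2.8*w + 0.94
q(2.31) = 16.04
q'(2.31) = 7.41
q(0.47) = 7.15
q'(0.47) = 2.26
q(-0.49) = 6.28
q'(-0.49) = -0.43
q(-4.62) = 31.94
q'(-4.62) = -12.00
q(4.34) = 36.85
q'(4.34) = 13.09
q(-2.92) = 15.59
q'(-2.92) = -7.24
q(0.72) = 7.80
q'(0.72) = 2.96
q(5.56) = 54.91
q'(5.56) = 16.51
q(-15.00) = 307.30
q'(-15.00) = -41.06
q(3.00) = 21.82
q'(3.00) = 9.34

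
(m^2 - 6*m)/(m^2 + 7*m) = (m - 6)/(m + 7)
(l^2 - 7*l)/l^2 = (l - 7)/l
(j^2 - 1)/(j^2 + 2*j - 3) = (j + 1)/(j + 3)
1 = 1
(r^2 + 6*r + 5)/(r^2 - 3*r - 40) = (r + 1)/(r - 8)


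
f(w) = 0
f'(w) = 0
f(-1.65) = 0.00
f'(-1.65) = 0.00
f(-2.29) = 0.00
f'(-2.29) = 0.00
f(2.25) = 0.00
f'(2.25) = 0.00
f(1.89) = 0.00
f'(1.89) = 0.00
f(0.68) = 0.00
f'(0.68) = 0.00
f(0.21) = 0.00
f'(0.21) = 0.00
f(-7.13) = 0.00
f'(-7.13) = 0.00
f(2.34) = 0.00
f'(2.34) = 0.00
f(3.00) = 0.00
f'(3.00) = 0.00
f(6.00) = 0.00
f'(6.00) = 0.00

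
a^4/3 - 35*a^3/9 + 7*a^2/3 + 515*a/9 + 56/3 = (a/3 + 1)*(a - 8)*(a - 7)*(a + 1/3)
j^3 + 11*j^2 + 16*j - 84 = (j - 2)*(j + 6)*(j + 7)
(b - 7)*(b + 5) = b^2 - 2*b - 35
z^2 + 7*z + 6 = (z + 1)*(z + 6)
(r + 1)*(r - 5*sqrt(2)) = r^2 - 5*sqrt(2)*r + r - 5*sqrt(2)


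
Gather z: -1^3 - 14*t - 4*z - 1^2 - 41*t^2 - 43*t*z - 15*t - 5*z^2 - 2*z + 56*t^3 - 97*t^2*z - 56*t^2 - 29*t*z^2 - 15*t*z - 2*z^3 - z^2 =56*t^3 - 97*t^2 - 29*t - 2*z^3 + z^2*(-29*t - 6) + z*(-97*t^2 - 58*t - 6) - 2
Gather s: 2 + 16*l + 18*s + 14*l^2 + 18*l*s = 14*l^2 + 16*l + s*(18*l + 18) + 2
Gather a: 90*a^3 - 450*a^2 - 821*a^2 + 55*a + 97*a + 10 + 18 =90*a^3 - 1271*a^2 + 152*a + 28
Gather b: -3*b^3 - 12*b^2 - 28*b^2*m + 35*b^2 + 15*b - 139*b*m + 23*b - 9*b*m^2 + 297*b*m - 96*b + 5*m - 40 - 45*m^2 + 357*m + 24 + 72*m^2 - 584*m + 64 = -3*b^3 + b^2*(23 - 28*m) + b*(-9*m^2 + 158*m - 58) + 27*m^2 - 222*m + 48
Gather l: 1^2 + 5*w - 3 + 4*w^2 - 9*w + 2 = 4*w^2 - 4*w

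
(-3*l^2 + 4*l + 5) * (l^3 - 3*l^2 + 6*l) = -3*l^5 + 13*l^4 - 25*l^3 + 9*l^2 + 30*l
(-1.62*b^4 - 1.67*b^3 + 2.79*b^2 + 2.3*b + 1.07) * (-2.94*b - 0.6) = 4.7628*b^5 + 5.8818*b^4 - 7.2006*b^3 - 8.436*b^2 - 4.5258*b - 0.642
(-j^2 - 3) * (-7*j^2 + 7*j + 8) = 7*j^4 - 7*j^3 + 13*j^2 - 21*j - 24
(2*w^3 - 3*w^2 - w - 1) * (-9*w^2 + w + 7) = -18*w^5 + 29*w^4 + 20*w^3 - 13*w^2 - 8*w - 7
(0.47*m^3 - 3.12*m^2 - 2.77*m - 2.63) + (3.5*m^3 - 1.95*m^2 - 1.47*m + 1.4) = 3.97*m^3 - 5.07*m^2 - 4.24*m - 1.23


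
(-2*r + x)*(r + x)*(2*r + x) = -4*r^3 - 4*r^2*x + r*x^2 + x^3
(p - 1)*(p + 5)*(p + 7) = p^3 + 11*p^2 + 23*p - 35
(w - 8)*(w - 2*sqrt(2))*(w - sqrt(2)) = w^3 - 8*w^2 - 3*sqrt(2)*w^2 + 4*w + 24*sqrt(2)*w - 32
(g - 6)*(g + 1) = g^2 - 5*g - 6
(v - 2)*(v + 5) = v^2 + 3*v - 10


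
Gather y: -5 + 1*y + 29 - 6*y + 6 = 30 - 5*y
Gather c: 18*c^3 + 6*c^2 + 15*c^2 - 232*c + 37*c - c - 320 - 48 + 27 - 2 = 18*c^3 + 21*c^2 - 196*c - 343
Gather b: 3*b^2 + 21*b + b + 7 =3*b^2 + 22*b + 7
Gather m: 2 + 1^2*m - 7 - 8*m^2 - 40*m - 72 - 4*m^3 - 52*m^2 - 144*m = -4*m^3 - 60*m^2 - 183*m - 77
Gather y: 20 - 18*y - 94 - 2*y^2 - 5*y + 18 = -2*y^2 - 23*y - 56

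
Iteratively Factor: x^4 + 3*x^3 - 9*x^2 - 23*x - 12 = (x + 1)*(x^3 + 2*x^2 - 11*x - 12) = (x - 3)*(x + 1)*(x^2 + 5*x + 4) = (x - 3)*(x + 1)^2*(x + 4)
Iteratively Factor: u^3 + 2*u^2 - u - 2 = (u - 1)*(u^2 + 3*u + 2) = (u - 1)*(u + 2)*(u + 1)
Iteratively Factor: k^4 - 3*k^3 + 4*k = (k - 2)*(k^3 - k^2 - 2*k) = k*(k - 2)*(k^2 - k - 2) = k*(k - 2)*(k + 1)*(k - 2)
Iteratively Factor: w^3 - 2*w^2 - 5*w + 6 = (w - 3)*(w^2 + w - 2) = (w - 3)*(w + 2)*(w - 1)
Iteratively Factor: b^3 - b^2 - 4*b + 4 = (b - 1)*(b^2 - 4) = (b - 2)*(b - 1)*(b + 2)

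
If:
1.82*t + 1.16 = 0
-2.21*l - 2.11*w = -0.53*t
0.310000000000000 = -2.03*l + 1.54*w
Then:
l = -0.15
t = -0.64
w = -0.00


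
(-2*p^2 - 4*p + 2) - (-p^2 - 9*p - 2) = -p^2 + 5*p + 4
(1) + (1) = 2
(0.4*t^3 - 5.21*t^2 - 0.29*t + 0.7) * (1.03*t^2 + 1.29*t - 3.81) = 0.412*t^5 - 4.8503*t^4 - 8.5436*t^3 + 20.197*t^2 + 2.0079*t - 2.667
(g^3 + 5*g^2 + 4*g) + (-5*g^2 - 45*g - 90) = g^3 - 41*g - 90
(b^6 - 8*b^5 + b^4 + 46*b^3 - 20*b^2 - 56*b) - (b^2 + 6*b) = b^6 - 8*b^5 + b^4 + 46*b^3 - 21*b^2 - 62*b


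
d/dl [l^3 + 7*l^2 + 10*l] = 3*l^2 + 14*l + 10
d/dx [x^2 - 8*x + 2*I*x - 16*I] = 2*x - 8 + 2*I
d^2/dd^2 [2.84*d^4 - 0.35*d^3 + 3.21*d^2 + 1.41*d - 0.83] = 34.08*d^2 - 2.1*d + 6.42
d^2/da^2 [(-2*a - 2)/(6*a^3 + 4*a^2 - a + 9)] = 4*(-(a + 1)*(18*a^2 + 8*a - 1)^2 + (18*a^2 + 8*a + 2*(a + 1)*(9*a + 2) - 1)*(6*a^3 + 4*a^2 - a + 9))/(6*a^3 + 4*a^2 - a + 9)^3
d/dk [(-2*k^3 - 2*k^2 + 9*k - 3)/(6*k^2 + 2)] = (-6*k^4 - 33*k^2 + 14*k + 9)/(2*(9*k^4 + 6*k^2 + 1))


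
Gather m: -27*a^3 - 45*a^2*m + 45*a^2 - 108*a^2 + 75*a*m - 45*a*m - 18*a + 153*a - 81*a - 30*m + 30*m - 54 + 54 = -27*a^3 - 63*a^2 + 54*a + m*(-45*a^2 + 30*a)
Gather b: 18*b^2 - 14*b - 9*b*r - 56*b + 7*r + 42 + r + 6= 18*b^2 + b*(-9*r - 70) + 8*r + 48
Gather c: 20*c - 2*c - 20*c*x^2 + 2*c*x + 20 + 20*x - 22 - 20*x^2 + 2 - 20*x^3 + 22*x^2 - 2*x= c*(-20*x^2 + 2*x + 18) - 20*x^3 + 2*x^2 + 18*x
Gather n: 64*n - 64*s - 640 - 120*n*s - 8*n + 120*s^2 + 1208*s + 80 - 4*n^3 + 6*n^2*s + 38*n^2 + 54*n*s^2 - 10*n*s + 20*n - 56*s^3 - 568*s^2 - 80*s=-4*n^3 + n^2*(6*s + 38) + n*(54*s^2 - 130*s + 76) - 56*s^3 - 448*s^2 + 1064*s - 560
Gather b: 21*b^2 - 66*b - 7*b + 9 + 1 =21*b^2 - 73*b + 10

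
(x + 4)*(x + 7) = x^2 + 11*x + 28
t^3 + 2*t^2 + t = t*(t + 1)^2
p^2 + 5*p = p*(p + 5)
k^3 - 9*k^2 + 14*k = k*(k - 7)*(k - 2)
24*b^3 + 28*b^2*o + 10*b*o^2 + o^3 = (2*b + o)^2*(6*b + o)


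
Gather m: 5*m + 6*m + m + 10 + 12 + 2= 12*m + 24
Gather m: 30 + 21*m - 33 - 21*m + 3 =0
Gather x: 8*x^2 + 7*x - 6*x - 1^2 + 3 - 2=8*x^2 + x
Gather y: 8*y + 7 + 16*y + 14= 24*y + 21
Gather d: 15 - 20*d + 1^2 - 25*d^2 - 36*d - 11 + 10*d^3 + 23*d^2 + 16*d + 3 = 10*d^3 - 2*d^2 - 40*d + 8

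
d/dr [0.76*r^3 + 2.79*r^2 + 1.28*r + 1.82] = 2.28*r^2 + 5.58*r + 1.28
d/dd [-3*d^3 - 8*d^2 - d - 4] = -9*d^2 - 16*d - 1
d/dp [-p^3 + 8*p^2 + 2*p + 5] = -3*p^2 + 16*p + 2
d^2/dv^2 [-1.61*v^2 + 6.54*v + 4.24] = -3.22000000000000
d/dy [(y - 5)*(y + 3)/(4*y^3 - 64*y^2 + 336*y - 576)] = (-y^3 - 2*y^2 + 85*y - 258)/(4*(y^5 - 26*y^4 + 268*y^3 - 1368*y^2 + 3456*y - 3456))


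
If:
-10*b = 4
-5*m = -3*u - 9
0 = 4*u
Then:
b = -2/5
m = 9/5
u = 0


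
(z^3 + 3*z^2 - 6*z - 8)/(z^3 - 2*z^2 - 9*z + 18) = (z^2 + 5*z + 4)/(z^2 - 9)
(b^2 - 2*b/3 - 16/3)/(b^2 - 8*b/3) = (b + 2)/b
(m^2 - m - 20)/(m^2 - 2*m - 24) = (m - 5)/(m - 6)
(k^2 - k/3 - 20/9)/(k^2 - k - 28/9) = (3*k - 5)/(3*k - 7)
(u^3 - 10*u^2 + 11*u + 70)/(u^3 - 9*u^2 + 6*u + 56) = (u - 5)/(u - 4)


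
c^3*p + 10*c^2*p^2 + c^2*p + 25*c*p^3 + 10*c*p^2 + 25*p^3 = (c + 5*p)^2*(c*p + p)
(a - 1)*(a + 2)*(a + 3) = a^3 + 4*a^2 + a - 6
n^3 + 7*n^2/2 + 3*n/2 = n*(n + 1/2)*(n + 3)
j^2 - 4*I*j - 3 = (j - 3*I)*(j - I)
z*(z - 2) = z^2 - 2*z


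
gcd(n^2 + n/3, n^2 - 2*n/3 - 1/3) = n + 1/3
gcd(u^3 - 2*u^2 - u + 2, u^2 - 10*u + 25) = 1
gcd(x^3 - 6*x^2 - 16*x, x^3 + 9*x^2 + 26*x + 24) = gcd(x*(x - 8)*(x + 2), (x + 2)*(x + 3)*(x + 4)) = x + 2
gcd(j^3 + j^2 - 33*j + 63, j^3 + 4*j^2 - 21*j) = j^2 + 4*j - 21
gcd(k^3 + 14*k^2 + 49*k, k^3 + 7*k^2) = k^2 + 7*k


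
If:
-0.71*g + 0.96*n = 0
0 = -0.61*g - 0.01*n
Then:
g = 0.00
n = 0.00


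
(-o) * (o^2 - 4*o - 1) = -o^3 + 4*o^2 + o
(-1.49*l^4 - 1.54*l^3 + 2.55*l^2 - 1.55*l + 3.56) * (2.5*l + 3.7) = -3.725*l^5 - 9.363*l^4 + 0.677*l^3 + 5.56*l^2 + 3.165*l + 13.172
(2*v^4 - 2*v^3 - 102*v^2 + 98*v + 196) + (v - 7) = 2*v^4 - 2*v^3 - 102*v^2 + 99*v + 189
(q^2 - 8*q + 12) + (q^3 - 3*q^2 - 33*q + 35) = q^3 - 2*q^2 - 41*q + 47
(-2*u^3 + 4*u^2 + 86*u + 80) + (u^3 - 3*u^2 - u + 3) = -u^3 + u^2 + 85*u + 83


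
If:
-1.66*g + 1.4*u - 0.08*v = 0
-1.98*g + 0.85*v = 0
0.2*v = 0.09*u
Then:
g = 0.00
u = 0.00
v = 0.00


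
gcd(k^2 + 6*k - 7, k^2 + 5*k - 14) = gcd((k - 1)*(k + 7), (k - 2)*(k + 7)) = k + 7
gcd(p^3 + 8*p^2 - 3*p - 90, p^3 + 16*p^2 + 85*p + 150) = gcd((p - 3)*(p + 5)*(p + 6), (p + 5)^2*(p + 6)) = p^2 + 11*p + 30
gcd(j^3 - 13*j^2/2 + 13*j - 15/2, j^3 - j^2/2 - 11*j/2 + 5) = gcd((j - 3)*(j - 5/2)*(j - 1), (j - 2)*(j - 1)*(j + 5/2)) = j - 1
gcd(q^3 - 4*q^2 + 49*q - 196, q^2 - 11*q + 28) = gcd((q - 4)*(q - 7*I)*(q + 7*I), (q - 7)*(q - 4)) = q - 4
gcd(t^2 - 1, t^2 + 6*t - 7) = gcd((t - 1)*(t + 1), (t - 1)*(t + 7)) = t - 1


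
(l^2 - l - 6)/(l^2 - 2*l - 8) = (l - 3)/(l - 4)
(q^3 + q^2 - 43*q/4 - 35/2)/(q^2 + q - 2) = (q^2 - q - 35/4)/(q - 1)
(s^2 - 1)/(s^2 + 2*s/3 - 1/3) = 3*(s - 1)/(3*s - 1)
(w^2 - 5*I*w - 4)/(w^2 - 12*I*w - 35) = (-w^2 + 5*I*w + 4)/(-w^2 + 12*I*w + 35)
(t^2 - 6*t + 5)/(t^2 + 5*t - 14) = (t^2 - 6*t + 5)/(t^2 + 5*t - 14)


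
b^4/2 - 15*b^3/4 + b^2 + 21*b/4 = b*(b/2 + 1/2)*(b - 7)*(b - 3/2)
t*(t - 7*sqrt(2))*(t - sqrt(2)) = t^3 - 8*sqrt(2)*t^2 + 14*t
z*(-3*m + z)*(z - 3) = -3*m*z^2 + 9*m*z + z^3 - 3*z^2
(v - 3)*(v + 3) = v^2 - 9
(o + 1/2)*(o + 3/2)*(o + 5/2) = o^3 + 9*o^2/2 + 23*o/4 + 15/8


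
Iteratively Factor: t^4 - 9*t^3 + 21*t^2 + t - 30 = (t - 5)*(t^3 - 4*t^2 + t + 6) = (t - 5)*(t - 2)*(t^2 - 2*t - 3) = (t - 5)*(t - 3)*(t - 2)*(t + 1)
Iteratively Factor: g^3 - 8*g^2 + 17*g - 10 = (g - 1)*(g^2 - 7*g + 10) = (g - 5)*(g - 1)*(g - 2)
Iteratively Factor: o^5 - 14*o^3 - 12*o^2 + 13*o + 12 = (o - 4)*(o^4 + 4*o^3 + 2*o^2 - 4*o - 3) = (o - 4)*(o + 1)*(o^3 + 3*o^2 - o - 3) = (o - 4)*(o + 1)*(o + 3)*(o^2 - 1) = (o - 4)*(o + 1)^2*(o + 3)*(o - 1)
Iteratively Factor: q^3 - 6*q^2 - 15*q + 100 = (q + 4)*(q^2 - 10*q + 25) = (q - 5)*(q + 4)*(q - 5)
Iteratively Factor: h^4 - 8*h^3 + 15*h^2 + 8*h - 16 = (h - 4)*(h^3 - 4*h^2 - h + 4) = (h - 4)*(h - 1)*(h^2 - 3*h - 4) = (h - 4)^2*(h - 1)*(h + 1)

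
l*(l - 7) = l^2 - 7*l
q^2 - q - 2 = (q - 2)*(q + 1)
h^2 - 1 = (h - 1)*(h + 1)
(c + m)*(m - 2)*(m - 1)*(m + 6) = c*m^3 + 3*c*m^2 - 16*c*m + 12*c + m^4 + 3*m^3 - 16*m^2 + 12*m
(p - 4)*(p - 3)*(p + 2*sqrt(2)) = p^3 - 7*p^2 + 2*sqrt(2)*p^2 - 14*sqrt(2)*p + 12*p + 24*sqrt(2)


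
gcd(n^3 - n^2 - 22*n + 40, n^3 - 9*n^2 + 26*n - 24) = n^2 - 6*n + 8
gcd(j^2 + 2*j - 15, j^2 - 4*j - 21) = 1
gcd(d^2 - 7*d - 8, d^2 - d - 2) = d + 1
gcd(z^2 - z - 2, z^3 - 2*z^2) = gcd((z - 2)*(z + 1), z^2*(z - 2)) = z - 2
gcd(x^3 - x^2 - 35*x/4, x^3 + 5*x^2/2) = x^2 + 5*x/2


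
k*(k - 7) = k^2 - 7*k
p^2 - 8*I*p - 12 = (p - 6*I)*(p - 2*I)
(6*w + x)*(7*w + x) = 42*w^2 + 13*w*x + x^2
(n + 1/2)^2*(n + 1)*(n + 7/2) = n^4 + 11*n^3/2 + 33*n^2/4 + 37*n/8 + 7/8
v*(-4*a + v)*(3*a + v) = -12*a^2*v - a*v^2 + v^3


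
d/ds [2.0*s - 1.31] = 2.00000000000000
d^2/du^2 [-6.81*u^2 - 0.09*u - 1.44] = -13.6200000000000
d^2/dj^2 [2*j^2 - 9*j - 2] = 4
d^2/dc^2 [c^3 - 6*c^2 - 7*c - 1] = 6*c - 12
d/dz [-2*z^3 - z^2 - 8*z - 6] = -6*z^2 - 2*z - 8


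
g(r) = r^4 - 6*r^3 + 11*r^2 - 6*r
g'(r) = 4*r^3 - 18*r^2 + 22*r - 6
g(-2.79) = 293.26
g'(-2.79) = -294.36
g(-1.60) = 68.89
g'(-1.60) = -103.66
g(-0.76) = 13.88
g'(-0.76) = -34.87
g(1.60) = 0.54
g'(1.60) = -0.50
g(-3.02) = 366.89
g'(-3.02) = -346.78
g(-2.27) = 167.04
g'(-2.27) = -195.48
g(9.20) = 3367.64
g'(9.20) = 1787.63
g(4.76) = 86.94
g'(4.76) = 122.28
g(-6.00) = 3024.00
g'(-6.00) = -1650.00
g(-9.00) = 11880.00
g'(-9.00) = -4578.00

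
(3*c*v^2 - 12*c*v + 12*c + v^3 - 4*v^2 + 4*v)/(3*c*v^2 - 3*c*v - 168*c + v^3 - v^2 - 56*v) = (v^2 - 4*v + 4)/(v^2 - v - 56)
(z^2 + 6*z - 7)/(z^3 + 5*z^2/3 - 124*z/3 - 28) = 3*(z - 1)/(3*z^2 - 16*z - 12)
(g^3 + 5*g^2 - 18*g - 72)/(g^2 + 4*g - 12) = (g^2 - g - 12)/(g - 2)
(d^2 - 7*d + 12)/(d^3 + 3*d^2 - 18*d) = (d - 4)/(d*(d + 6))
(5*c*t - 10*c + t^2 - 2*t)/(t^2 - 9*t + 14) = (5*c + t)/(t - 7)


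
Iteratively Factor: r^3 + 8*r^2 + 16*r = (r + 4)*(r^2 + 4*r) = (r + 4)^2*(r)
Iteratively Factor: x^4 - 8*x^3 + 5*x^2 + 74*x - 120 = (x - 4)*(x^3 - 4*x^2 - 11*x + 30) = (x - 4)*(x + 3)*(x^2 - 7*x + 10) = (x - 5)*(x - 4)*(x + 3)*(x - 2)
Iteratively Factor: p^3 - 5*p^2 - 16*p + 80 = (p - 5)*(p^2 - 16) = (p - 5)*(p - 4)*(p + 4)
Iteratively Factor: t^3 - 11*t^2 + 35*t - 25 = (t - 5)*(t^2 - 6*t + 5) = (t - 5)*(t - 1)*(t - 5)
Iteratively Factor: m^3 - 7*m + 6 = (m + 3)*(m^2 - 3*m + 2) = (m - 2)*(m + 3)*(m - 1)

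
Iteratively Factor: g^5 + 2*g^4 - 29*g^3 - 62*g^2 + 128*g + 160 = (g + 4)*(g^4 - 2*g^3 - 21*g^2 + 22*g + 40) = (g + 4)^2*(g^3 - 6*g^2 + 3*g + 10) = (g + 1)*(g + 4)^2*(g^2 - 7*g + 10) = (g - 2)*(g + 1)*(g + 4)^2*(g - 5)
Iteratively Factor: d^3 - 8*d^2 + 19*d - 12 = (d - 1)*(d^2 - 7*d + 12) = (d - 4)*(d - 1)*(d - 3)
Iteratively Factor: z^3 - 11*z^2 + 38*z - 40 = (z - 5)*(z^2 - 6*z + 8) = (z - 5)*(z - 4)*(z - 2)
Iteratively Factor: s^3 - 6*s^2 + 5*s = (s)*(s^2 - 6*s + 5) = s*(s - 5)*(s - 1)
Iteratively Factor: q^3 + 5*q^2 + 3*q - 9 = (q - 1)*(q^2 + 6*q + 9) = (q - 1)*(q + 3)*(q + 3)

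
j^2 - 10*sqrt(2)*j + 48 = (j - 6*sqrt(2))*(j - 4*sqrt(2))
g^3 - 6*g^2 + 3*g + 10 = (g - 5)*(g - 2)*(g + 1)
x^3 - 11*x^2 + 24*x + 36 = (x - 6)^2*(x + 1)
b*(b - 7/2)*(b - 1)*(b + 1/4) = b^4 - 17*b^3/4 + 19*b^2/8 + 7*b/8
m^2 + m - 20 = (m - 4)*(m + 5)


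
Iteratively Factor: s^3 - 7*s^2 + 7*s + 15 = (s + 1)*(s^2 - 8*s + 15) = (s - 5)*(s + 1)*(s - 3)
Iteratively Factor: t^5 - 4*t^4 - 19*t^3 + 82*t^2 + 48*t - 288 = (t + 4)*(t^4 - 8*t^3 + 13*t^2 + 30*t - 72) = (t + 2)*(t + 4)*(t^3 - 10*t^2 + 33*t - 36) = (t - 4)*(t + 2)*(t + 4)*(t^2 - 6*t + 9) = (t - 4)*(t - 3)*(t + 2)*(t + 4)*(t - 3)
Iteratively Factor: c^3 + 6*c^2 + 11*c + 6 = (c + 3)*(c^2 + 3*c + 2) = (c + 2)*(c + 3)*(c + 1)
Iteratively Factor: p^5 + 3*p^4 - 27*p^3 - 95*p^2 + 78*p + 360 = (p - 5)*(p^4 + 8*p^3 + 13*p^2 - 30*p - 72) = (p - 5)*(p + 4)*(p^3 + 4*p^2 - 3*p - 18) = (p - 5)*(p + 3)*(p + 4)*(p^2 + p - 6) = (p - 5)*(p - 2)*(p + 3)*(p + 4)*(p + 3)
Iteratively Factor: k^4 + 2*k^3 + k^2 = (k + 1)*(k^3 + k^2) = k*(k + 1)*(k^2 + k) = k^2*(k + 1)*(k + 1)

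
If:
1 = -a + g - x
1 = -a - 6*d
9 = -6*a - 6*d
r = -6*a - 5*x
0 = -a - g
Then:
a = -8/5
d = 1/10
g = 8/5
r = -7/5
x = 11/5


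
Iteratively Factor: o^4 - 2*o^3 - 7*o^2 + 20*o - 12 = (o + 3)*(o^3 - 5*o^2 + 8*o - 4) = (o - 2)*(o + 3)*(o^2 - 3*o + 2) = (o - 2)*(o - 1)*(o + 3)*(o - 2)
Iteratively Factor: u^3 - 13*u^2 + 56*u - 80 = (u - 4)*(u^2 - 9*u + 20) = (u - 4)^2*(u - 5)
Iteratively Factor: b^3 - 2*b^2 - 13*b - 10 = (b + 2)*(b^2 - 4*b - 5) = (b - 5)*(b + 2)*(b + 1)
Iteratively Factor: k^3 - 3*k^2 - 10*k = (k)*(k^2 - 3*k - 10) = k*(k + 2)*(k - 5)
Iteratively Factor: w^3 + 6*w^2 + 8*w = (w + 4)*(w^2 + 2*w) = w*(w + 4)*(w + 2)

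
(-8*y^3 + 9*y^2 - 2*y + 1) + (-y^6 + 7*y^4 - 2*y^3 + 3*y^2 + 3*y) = -y^6 + 7*y^4 - 10*y^3 + 12*y^2 + y + 1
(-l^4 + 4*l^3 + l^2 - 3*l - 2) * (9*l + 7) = -9*l^5 + 29*l^4 + 37*l^3 - 20*l^2 - 39*l - 14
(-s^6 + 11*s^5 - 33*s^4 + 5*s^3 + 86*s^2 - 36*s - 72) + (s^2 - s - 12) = -s^6 + 11*s^5 - 33*s^4 + 5*s^3 + 87*s^2 - 37*s - 84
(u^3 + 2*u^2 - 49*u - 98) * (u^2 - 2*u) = u^5 - 53*u^3 + 196*u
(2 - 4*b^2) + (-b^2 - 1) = 1 - 5*b^2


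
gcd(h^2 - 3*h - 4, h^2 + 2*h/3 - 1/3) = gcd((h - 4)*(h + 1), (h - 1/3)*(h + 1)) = h + 1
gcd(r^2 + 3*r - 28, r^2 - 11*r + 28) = r - 4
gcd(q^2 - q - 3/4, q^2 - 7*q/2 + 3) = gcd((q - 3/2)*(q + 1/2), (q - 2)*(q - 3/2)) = q - 3/2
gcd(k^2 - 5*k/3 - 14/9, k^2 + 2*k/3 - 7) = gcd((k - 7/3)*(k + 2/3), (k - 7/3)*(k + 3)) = k - 7/3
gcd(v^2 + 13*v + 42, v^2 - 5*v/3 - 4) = 1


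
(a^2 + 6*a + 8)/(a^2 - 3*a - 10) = (a + 4)/(a - 5)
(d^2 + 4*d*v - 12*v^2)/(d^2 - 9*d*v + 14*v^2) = (-d - 6*v)/(-d + 7*v)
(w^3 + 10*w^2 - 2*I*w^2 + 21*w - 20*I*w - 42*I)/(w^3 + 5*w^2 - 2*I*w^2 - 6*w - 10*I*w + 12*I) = (w^2 + 10*w + 21)/(w^2 + 5*w - 6)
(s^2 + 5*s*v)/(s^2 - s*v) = (s + 5*v)/(s - v)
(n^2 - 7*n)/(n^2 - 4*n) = (n - 7)/(n - 4)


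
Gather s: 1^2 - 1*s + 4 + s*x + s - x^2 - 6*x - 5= s*x - x^2 - 6*x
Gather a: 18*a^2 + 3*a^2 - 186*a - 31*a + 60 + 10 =21*a^2 - 217*a + 70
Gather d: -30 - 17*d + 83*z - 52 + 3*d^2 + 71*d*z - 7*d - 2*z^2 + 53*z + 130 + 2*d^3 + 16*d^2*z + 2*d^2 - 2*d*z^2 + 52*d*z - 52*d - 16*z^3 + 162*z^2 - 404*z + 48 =2*d^3 + d^2*(16*z + 5) + d*(-2*z^2 + 123*z - 76) - 16*z^3 + 160*z^2 - 268*z + 96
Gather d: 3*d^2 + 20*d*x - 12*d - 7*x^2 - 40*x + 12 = 3*d^2 + d*(20*x - 12) - 7*x^2 - 40*x + 12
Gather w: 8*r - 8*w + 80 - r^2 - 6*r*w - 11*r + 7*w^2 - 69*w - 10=-r^2 - 3*r + 7*w^2 + w*(-6*r - 77) + 70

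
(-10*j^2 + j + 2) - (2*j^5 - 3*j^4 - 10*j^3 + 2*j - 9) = -2*j^5 + 3*j^4 + 10*j^3 - 10*j^2 - j + 11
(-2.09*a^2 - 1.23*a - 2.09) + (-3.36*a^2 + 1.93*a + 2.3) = -5.45*a^2 + 0.7*a + 0.21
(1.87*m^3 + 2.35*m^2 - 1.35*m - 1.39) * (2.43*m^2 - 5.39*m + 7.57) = 4.5441*m^5 - 4.3688*m^4 - 1.7911*m^3 + 21.6883*m^2 - 2.7274*m - 10.5223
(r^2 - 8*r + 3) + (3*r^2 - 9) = 4*r^2 - 8*r - 6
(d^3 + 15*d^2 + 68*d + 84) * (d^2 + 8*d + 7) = d^5 + 23*d^4 + 195*d^3 + 733*d^2 + 1148*d + 588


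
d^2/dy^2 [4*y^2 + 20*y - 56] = 8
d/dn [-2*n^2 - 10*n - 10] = -4*n - 10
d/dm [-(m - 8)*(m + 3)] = 5 - 2*m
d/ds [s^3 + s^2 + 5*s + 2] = 3*s^2 + 2*s + 5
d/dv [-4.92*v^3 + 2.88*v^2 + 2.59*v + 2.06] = -14.76*v^2 + 5.76*v + 2.59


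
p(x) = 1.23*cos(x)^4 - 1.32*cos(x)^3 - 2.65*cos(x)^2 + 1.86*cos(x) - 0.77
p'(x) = -4.92*sin(x)*cos(x)^3 + 3.96*sin(x)*cos(x)^2 + 5.3*sin(x)*cos(x) - 1.86*sin(x)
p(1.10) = -0.54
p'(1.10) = 0.80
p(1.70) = -1.05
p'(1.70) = -2.45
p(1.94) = -1.70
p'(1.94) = -2.82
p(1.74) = -1.15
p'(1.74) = -2.58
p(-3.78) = -2.78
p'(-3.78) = -0.60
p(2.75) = -2.81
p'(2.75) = 0.19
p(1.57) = -0.77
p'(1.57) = -1.86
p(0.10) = -1.64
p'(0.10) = 0.25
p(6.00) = -1.55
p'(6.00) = -0.71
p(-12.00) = -1.26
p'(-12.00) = 1.33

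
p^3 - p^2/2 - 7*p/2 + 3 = (p - 3/2)*(p - 1)*(p + 2)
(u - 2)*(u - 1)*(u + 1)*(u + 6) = u^4 + 4*u^3 - 13*u^2 - 4*u + 12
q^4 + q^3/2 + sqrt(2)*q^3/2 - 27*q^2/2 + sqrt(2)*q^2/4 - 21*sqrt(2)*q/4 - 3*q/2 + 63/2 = (q - 3)*(q + 7/2)*(q - sqrt(2))*(q + 3*sqrt(2)/2)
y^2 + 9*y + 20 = (y + 4)*(y + 5)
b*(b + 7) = b^2 + 7*b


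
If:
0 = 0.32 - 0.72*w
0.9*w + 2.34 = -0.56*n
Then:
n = -4.89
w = 0.44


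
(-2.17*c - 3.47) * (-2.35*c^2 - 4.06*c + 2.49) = 5.0995*c^3 + 16.9647*c^2 + 8.6849*c - 8.6403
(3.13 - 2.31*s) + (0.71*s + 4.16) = 7.29 - 1.6*s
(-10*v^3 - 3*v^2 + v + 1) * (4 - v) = 10*v^4 - 37*v^3 - 13*v^2 + 3*v + 4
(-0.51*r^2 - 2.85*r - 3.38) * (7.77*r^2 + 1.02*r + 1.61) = -3.9627*r^4 - 22.6647*r^3 - 29.9907*r^2 - 8.0361*r - 5.4418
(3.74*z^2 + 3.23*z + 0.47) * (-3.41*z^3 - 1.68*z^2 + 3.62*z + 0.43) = -12.7534*z^5 - 17.2975*z^4 + 6.5097*z^3 + 12.5112*z^2 + 3.0903*z + 0.2021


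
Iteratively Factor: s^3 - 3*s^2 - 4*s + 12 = (s - 3)*(s^2 - 4) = (s - 3)*(s + 2)*(s - 2)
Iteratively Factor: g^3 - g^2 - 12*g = (g - 4)*(g^2 + 3*g) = (g - 4)*(g + 3)*(g)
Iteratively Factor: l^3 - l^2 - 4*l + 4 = (l - 1)*(l^2 - 4) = (l - 1)*(l + 2)*(l - 2)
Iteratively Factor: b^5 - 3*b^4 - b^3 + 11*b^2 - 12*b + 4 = (b - 2)*(b^4 - b^3 - 3*b^2 + 5*b - 2) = (b - 2)*(b - 1)*(b^3 - 3*b + 2) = (b - 2)*(b - 1)^2*(b^2 + b - 2) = (b - 2)*(b - 1)^3*(b + 2)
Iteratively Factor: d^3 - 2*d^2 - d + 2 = (d - 1)*(d^2 - d - 2) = (d - 1)*(d + 1)*(d - 2)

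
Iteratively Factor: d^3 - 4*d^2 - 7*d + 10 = (d + 2)*(d^2 - 6*d + 5) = (d - 5)*(d + 2)*(d - 1)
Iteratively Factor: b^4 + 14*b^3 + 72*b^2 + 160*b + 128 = (b + 4)*(b^3 + 10*b^2 + 32*b + 32) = (b + 4)^2*(b^2 + 6*b + 8) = (b + 4)^3*(b + 2)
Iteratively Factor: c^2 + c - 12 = (c - 3)*(c + 4)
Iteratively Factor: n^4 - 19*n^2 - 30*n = (n - 5)*(n^3 + 5*n^2 + 6*n) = n*(n - 5)*(n^2 + 5*n + 6) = n*(n - 5)*(n + 2)*(n + 3)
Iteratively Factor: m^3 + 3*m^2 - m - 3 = (m - 1)*(m^2 + 4*m + 3) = (m - 1)*(m + 1)*(m + 3)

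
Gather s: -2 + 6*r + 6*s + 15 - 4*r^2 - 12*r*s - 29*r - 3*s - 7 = -4*r^2 - 23*r + s*(3 - 12*r) + 6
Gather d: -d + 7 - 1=6 - d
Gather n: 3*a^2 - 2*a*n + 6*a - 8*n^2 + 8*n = 3*a^2 + 6*a - 8*n^2 + n*(8 - 2*a)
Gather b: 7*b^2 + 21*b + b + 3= 7*b^2 + 22*b + 3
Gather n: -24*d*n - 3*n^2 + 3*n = -3*n^2 + n*(3 - 24*d)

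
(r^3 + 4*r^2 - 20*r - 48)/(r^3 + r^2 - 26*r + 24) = (r + 2)/(r - 1)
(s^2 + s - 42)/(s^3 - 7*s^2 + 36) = (s + 7)/(s^2 - s - 6)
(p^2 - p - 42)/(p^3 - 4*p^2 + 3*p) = (p^2 - p - 42)/(p*(p^2 - 4*p + 3))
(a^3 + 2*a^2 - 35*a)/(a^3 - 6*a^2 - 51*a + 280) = a/(a - 8)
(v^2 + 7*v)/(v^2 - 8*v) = (v + 7)/(v - 8)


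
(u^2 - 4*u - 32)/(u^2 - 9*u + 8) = (u + 4)/(u - 1)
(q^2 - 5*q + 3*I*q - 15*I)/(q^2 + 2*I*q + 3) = (q - 5)/(q - I)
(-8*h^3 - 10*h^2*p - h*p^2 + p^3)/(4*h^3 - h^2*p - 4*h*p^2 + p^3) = (2*h + p)/(-h + p)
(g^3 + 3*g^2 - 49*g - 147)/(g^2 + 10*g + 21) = g - 7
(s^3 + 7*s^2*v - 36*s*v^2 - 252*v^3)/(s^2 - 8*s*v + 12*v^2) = (s^2 + 13*s*v + 42*v^2)/(s - 2*v)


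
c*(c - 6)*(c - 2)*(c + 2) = c^4 - 6*c^3 - 4*c^2 + 24*c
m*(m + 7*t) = m^2 + 7*m*t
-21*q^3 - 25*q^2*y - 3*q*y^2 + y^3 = (-7*q + y)*(q + y)*(3*q + y)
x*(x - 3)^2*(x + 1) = x^4 - 5*x^3 + 3*x^2 + 9*x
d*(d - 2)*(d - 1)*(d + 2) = d^4 - d^3 - 4*d^2 + 4*d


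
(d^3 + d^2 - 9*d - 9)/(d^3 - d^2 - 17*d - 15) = (d - 3)/(d - 5)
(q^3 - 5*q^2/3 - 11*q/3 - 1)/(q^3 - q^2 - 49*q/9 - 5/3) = 3*(q + 1)/(3*q + 5)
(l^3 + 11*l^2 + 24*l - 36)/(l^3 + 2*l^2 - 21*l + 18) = (l + 6)/(l - 3)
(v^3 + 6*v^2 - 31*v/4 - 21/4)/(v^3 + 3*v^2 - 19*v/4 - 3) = (v + 7)/(v + 4)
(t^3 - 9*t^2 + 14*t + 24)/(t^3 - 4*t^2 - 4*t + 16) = (t^2 - 5*t - 6)/(t^2 - 4)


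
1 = 1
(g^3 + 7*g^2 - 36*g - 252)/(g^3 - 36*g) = (g + 7)/g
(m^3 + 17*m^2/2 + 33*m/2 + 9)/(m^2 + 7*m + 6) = m + 3/2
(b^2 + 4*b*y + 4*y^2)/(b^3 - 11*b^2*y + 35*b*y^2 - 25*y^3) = (b^2 + 4*b*y + 4*y^2)/(b^3 - 11*b^2*y + 35*b*y^2 - 25*y^3)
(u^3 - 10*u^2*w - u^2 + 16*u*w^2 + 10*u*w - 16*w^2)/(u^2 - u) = u - 10*w + 16*w^2/u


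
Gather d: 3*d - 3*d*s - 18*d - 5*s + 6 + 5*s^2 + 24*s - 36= d*(-3*s - 15) + 5*s^2 + 19*s - 30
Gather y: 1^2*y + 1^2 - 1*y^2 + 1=-y^2 + y + 2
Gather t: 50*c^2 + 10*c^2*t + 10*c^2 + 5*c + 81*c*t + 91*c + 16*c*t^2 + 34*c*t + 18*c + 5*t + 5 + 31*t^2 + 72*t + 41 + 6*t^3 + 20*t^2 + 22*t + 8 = 60*c^2 + 114*c + 6*t^3 + t^2*(16*c + 51) + t*(10*c^2 + 115*c + 99) + 54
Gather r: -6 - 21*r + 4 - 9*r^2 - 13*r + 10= -9*r^2 - 34*r + 8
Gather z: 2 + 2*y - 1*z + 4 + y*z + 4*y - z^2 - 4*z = 6*y - z^2 + z*(y - 5) + 6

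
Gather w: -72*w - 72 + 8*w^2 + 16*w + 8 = 8*w^2 - 56*w - 64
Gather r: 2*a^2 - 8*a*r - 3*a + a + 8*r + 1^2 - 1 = 2*a^2 - 2*a + r*(8 - 8*a)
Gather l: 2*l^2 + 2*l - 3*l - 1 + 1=2*l^2 - l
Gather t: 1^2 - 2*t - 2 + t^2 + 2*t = t^2 - 1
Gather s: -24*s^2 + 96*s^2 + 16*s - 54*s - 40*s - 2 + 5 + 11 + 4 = 72*s^2 - 78*s + 18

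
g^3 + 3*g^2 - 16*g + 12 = (g - 2)*(g - 1)*(g + 6)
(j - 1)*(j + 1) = j^2 - 1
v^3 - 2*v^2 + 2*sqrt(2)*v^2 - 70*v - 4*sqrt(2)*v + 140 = (v - 2)*(v - 5*sqrt(2))*(v + 7*sqrt(2))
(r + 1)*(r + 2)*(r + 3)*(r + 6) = r^4 + 12*r^3 + 47*r^2 + 72*r + 36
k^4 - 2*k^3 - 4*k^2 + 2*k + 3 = (k - 3)*(k - 1)*(k + 1)^2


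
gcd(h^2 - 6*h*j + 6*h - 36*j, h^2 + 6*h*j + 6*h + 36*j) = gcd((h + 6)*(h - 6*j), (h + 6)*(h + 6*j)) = h + 6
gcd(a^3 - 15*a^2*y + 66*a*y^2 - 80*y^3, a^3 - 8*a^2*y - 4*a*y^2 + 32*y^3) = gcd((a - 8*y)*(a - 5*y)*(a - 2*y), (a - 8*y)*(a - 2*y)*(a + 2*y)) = a^2 - 10*a*y + 16*y^2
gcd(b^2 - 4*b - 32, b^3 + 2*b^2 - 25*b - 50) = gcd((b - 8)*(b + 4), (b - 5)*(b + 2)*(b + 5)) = 1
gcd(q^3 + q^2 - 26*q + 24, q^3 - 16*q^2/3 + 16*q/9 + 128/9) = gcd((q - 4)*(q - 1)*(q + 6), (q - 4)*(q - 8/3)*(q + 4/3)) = q - 4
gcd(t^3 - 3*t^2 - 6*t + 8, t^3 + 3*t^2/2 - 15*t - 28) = t^2 - 2*t - 8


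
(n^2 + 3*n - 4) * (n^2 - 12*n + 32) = n^4 - 9*n^3 - 8*n^2 + 144*n - 128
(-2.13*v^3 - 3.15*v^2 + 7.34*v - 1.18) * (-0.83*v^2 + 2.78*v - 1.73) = 1.7679*v^5 - 3.3069*v^4 - 11.1643*v^3 + 26.8341*v^2 - 15.9786*v + 2.0414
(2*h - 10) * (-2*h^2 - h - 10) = -4*h^3 + 18*h^2 - 10*h + 100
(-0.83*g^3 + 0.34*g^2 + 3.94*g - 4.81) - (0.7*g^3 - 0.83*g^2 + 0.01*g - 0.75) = -1.53*g^3 + 1.17*g^2 + 3.93*g - 4.06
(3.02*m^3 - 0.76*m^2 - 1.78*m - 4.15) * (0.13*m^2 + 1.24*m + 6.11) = 0.3926*m^5 + 3.646*m^4 + 17.2784*m^3 - 7.3903*m^2 - 16.0218*m - 25.3565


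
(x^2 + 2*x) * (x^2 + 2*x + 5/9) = x^4 + 4*x^3 + 41*x^2/9 + 10*x/9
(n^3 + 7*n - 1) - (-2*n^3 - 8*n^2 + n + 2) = 3*n^3 + 8*n^2 + 6*n - 3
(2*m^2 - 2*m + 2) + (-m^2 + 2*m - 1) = m^2 + 1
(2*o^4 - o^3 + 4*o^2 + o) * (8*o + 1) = 16*o^5 - 6*o^4 + 31*o^3 + 12*o^2 + o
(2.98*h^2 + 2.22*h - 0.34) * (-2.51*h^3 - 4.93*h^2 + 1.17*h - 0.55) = -7.4798*h^5 - 20.2636*h^4 - 6.6046*h^3 + 2.6346*h^2 - 1.6188*h + 0.187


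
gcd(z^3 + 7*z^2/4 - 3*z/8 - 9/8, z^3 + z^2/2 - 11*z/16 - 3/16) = z^2 + z/4 - 3/4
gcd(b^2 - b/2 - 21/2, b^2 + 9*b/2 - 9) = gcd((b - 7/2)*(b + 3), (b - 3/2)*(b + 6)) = 1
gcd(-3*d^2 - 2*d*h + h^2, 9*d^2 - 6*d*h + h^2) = 3*d - h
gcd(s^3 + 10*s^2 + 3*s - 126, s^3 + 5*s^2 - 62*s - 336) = s^2 + 13*s + 42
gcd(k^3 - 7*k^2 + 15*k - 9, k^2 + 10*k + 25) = 1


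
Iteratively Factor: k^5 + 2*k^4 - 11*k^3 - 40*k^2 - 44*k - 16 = (k + 1)*(k^4 + k^3 - 12*k^2 - 28*k - 16) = (k - 4)*(k + 1)*(k^3 + 5*k^2 + 8*k + 4) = (k - 4)*(k + 1)*(k + 2)*(k^2 + 3*k + 2) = (k - 4)*(k + 1)*(k + 2)^2*(k + 1)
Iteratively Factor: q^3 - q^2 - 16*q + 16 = (q - 1)*(q^2 - 16) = (q - 4)*(q - 1)*(q + 4)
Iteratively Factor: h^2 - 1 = (h + 1)*(h - 1)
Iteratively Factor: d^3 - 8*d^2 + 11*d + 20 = (d + 1)*(d^2 - 9*d + 20) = (d - 5)*(d + 1)*(d - 4)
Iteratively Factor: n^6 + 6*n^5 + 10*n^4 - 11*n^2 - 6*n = (n + 3)*(n^5 + 3*n^4 + n^3 - 3*n^2 - 2*n) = (n + 1)*(n + 3)*(n^4 + 2*n^3 - n^2 - 2*n) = (n + 1)*(n + 2)*(n + 3)*(n^3 - n) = (n - 1)*(n + 1)*(n + 2)*(n + 3)*(n^2 + n) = n*(n - 1)*(n + 1)*(n + 2)*(n + 3)*(n + 1)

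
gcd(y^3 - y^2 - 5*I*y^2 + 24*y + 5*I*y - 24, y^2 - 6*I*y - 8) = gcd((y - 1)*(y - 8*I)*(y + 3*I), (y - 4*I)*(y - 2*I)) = 1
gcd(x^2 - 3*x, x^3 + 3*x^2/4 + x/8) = x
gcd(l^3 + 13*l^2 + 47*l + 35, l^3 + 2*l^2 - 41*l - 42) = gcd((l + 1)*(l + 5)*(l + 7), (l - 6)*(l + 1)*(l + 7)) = l^2 + 8*l + 7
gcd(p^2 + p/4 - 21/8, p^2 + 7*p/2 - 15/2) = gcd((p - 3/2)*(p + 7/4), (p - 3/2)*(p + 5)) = p - 3/2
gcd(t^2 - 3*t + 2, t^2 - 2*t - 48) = 1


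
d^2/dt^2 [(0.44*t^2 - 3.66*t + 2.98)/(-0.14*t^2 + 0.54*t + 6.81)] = (1.38777878078145e-17*t^4 + 0.076944*t^3 - 2.867424*t^2 + 22.288392*t - 75.149736)/(0.002744*t^6 - 0.031752*t^5 - 0.277956*t^4 + 2.931552*t^3 + 13.520574*t^2 - 75.129282*t - 315.821241)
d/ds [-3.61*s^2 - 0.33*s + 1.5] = -7.22*s - 0.33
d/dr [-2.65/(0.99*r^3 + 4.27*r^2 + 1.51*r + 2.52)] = (7.8705*r^2 + 22.631*r + 4.0015)/(0.99*r^3 + 4.27*r^2 + 1.51*r + 2.52)^2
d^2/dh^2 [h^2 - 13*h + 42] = 2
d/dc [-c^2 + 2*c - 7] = 2 - 2*c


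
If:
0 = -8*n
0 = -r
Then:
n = 0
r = 0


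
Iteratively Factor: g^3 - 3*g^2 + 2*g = (g)*(g^2 - 3*g + 2) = g*(g - 2)*(g - 1)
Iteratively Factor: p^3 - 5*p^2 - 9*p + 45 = (p - 5)*(p^2 - 9) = (p - 5)*(p + 3)*(p - 3)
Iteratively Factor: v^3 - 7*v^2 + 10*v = (v - 5)*(v^2 - 2*v) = v*(v - 5)*(v - 2)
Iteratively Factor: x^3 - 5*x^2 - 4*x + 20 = (x - 2)*(x^2 - 3*x - 10) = (x - 2)*(x + 2)*(x - 5)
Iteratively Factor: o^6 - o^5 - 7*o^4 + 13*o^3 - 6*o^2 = (o - 1)*(o^5 - 7*o^3 + 6*o^2) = o*(o - 1)*(o^4 - 7*o^2 + 6*o) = o*(o - 1)^2*(o^3 + o^2 - 6*o) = o*(o - 2)*(o - 1)^2*(o^2 + 3*o) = o*(o - 2)*(o - 1)^2*(o + 3)*(o)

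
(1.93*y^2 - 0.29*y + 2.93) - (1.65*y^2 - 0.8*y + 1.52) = 0.28*y^2 + 0.51*y + 1.41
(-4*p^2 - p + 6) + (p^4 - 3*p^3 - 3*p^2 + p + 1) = p^4 - 3*p^3 - 7*p^2 + 7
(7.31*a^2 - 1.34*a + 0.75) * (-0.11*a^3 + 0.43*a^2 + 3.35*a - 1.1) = -0.8041*a^5 + 3.2907*a^4 + 23.8298*a^3 - 12.2075*a^2 + 3.9865*a - 0.825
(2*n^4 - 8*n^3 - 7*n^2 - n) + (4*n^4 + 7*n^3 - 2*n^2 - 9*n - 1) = 6*n^4 - n^3 - 9*n^2 - 10*n - 1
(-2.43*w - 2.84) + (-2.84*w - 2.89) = -5.27*w - 5.73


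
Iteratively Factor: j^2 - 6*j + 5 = (j - 5)*(j - 1)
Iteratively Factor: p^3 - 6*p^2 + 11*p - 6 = (p - 2)*(p^2 - 4*p + 3) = (p - 3)*(p - 2)*(p - 1)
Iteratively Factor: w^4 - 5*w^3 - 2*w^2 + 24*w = (w)*(w^3 - 5*w^2 - 2*w + 24) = w*(w + 2)*(w^2 - 7*w + 12) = w*(w - 4)*(w + 2)*(w - 3)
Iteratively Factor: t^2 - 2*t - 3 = (t + 1)*(t - 3)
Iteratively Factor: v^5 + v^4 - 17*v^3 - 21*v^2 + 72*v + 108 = (v + 2)*(v^4 - v^3 - 15*v^2 + 9*v + 54) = (v - 3)*(v + 2)*(v^3 + 2*v^2 - 9*v - 18) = (v - 3)*(v + 2)^2*(v^2 - 9) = (v - 3)^2*(v + 2)^2*(v + 3)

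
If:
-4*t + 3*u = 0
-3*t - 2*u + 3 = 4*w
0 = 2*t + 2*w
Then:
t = 9/5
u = 12/5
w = -9/5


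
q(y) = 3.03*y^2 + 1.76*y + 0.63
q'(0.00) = 1.76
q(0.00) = 0.63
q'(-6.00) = -34.60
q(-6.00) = 99.15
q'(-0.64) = -2.12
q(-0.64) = 0.74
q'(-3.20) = -17.63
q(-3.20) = 26.03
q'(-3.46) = -19.21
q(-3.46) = 30.81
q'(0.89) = 7.15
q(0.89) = 4.60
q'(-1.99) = -10.30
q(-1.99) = 9.13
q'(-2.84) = -15.45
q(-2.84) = 20.07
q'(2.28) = 15.58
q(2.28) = 20.39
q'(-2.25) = -11.88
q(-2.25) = 12.01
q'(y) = 6.06*y + 1.76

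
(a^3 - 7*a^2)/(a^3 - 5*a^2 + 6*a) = a*(a - 7)/(a^2 - 5*a + 6)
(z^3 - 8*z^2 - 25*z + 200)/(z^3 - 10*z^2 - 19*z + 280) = (z - 5)/(z - 7)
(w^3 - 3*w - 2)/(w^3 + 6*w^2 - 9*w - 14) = (w + 1)/(w + 7)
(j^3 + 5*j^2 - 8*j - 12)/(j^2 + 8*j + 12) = (j^2 - j - 2)/(j + 2)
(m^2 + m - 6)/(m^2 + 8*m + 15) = (m - 2)/(m + 5)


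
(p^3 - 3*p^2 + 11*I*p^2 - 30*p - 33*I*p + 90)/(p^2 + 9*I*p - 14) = (p^3 + p^2*(-3 + 11*I) + p*(-30 - 33*I) + 90)/(p^2 + 9*I*p - 14)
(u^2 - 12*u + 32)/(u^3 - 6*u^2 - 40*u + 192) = 1/(u + 6)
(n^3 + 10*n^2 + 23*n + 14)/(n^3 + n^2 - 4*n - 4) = (n + 7)/(n - 2)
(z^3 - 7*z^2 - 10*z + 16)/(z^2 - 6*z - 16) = z - 1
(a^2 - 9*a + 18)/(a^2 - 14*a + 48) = (a - 3)/(a - 8)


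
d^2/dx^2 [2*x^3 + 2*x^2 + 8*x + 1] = 12*x + 4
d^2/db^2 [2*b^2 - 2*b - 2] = 4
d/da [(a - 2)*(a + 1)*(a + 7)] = 3*a^2 + 12*a - 9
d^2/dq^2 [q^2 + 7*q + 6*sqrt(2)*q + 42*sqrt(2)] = 2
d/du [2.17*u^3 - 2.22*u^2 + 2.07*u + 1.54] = 6.51*u^2 - 4.44*u + 2.07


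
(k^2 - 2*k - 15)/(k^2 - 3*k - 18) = (k - 5)/(k - 6)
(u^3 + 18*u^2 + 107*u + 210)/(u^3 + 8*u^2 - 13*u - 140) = (u + 6)/(u - 4)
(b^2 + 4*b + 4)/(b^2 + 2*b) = (b + 2)/b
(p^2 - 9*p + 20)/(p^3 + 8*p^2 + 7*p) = (p^2 - 9*p + 20)/(p*(p^2 + 8*p + 7))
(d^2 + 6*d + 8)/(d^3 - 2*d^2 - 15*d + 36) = (d + 2)/(d^2 - 6*d + 9)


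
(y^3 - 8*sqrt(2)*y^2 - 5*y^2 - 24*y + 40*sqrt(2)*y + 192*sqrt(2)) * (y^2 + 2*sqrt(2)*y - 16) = y^5 - 6*sqrt(2)*y^4 - 5*y^4 - 72*y^3 + 30*sqrt(2)*y^3 + 240*y^2 + 272*sqrt(2)*y^2 - 640*sqrt(2)*y + 1152*y - 3072*sqrt(2)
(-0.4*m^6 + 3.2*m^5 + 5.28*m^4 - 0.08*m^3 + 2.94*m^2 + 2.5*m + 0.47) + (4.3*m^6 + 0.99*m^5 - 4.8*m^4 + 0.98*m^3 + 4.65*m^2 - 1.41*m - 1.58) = 3.9*m^6 + 4.19*m^5 + 0.48*m^4 + 0.9*m^3 + 7.59*m^2 + 1.09*m - 1.11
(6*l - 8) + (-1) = 6*l - 9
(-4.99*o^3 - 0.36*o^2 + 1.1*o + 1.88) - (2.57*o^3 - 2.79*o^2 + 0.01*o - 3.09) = -7.56*o^3 + 2.43*o^2 + 1.09*o + 4.97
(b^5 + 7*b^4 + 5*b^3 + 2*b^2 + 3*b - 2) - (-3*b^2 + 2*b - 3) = b^5 + 7*b^4 + 5*b^3 + 5*b^2 + b + 1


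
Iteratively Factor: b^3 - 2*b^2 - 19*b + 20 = (b + 4)*(b^2 - 6*b + 5) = (b - 1)*(b + 4)*(b - 5)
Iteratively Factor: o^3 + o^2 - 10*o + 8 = (o - 1)*(o^2 + 2*o - 8) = (o - 1)*(o + 4)*(o - 2)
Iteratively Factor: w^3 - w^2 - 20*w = (w + 4)*(w^2 - 5*w) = (w - 5)*(w + 4)*(w)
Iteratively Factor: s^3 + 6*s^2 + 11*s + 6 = (s + 3)*(s^2 + 3*s + 2) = (s + 2)*(s + 3)*(s + 1)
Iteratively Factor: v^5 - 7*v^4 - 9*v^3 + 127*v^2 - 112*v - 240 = (v - 5)*(v^4 - 2*v^3 - 19*v^2 + 32*v + 48) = (v - 5)*(v + 4)*(v^3 - 6*v^2 + 5*v + 12) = (v - 5)*(v - 3)*(v + 4)*(v^2 - 3*v - 4) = (v - 5)*(v - 3)*(v + 1)*(v + 4)*(v - 4)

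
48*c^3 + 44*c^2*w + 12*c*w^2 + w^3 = (2*c + w)*(4*c + w)*(6*c + w)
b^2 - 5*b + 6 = (b - 3)*(b - 2)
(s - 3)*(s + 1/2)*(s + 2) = s^3 - s^2/2 - 13*s/2 - 3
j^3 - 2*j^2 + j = j*(j - 1)^2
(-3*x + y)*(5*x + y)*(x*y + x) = -15*x^3*y - 15*x^3 + 2*x^2*y^2 + 2*x^2*y + x*y^3 + x*y^2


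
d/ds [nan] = 0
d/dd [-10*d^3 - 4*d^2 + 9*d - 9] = -30*d^2 - 8*d + 9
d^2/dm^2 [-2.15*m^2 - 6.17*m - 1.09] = -4.30000000000000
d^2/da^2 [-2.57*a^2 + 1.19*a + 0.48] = -5.14000000000000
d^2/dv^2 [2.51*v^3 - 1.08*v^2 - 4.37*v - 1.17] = 15.06*v - 2.16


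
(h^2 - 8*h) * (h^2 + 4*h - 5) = h^4 - 4*h^3 - 37*h^2 + 40*h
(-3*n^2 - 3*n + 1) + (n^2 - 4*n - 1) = -2*n^2 - 7*n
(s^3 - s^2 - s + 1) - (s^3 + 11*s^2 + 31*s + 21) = -12*s^2 - 32*s - 20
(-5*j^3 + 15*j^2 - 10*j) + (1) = -5*j^3 + 15*j^2 - 10*j + 1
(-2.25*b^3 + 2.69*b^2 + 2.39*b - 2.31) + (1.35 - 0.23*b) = -2.25*b^3 + 2.69*b^2 + 2.16*b - 0.96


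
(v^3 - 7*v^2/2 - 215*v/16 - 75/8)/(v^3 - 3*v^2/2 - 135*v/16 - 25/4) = (v - 6)/(v - 4)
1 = 1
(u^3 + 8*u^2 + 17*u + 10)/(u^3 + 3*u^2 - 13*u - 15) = (u + 2)/(u - 3)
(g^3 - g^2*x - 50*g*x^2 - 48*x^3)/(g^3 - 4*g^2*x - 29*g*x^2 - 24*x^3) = (g + 6*x)/(g + 3*x)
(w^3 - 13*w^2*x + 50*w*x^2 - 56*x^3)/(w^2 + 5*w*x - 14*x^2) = (w^2 - 11*w*x + 28*x^2)/(w + 7*x)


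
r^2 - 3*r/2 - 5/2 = (r - 5/2)*(r + 1)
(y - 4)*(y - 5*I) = y^2 - 4*y - 5*I*y + 20*I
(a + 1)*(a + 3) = a^2 + 4*a + 3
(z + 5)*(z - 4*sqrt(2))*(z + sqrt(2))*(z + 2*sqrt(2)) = z^4 - sqrt(2)*z^3 + 5*z^3 - 20*z^2 - 5*sqrt(2)*z^2 - 100*z - 16*sqrt(2)*z - 80*sqrt(2)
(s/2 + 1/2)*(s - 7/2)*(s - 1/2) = s^3/2 - 3*s^2/2 - 9*s/8 + 7/8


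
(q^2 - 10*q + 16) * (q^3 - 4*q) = q^5 - 10*q^4 + 12*q^3 + 40*q^2 - 64*q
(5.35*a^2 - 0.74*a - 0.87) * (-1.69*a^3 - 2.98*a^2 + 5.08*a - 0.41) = -9.0415*a^5 - 14.6924*a^4 + 30.8535*a^3 - 3.3601*a^2 - 4.1162*a + 0.3567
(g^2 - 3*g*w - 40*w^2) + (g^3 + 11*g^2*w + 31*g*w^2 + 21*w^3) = g^3 + 11*g^2*w + g^2 + 31*g*w^2 - 3*g*w + 21*w^3 - 40*w^2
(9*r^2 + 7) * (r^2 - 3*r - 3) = 9*r^4 - 27*r^3 - 20*r^2 - 21*r - 21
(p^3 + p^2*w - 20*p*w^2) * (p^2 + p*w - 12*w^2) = p^5 + 2*p^4*w - 31*p^3*w^2 - 32*p^2*w^3 + 240*p*w^4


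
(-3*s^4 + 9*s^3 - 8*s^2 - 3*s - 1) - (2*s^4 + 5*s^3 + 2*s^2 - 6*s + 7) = -5*s^4 + 4*s^3 - 10*s^2 + 3*s - 8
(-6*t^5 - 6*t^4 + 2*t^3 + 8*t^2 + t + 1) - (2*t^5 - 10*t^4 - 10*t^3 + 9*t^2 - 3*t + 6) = -8*t^5 + 4*t^4 + 12*t^3 - t^2 + 4*t - 5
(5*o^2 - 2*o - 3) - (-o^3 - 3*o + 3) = o^3 + 5*o^2 + o - 6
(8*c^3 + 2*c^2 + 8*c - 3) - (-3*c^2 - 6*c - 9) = 8*c^3 + 5*c^2 + 14*c + 6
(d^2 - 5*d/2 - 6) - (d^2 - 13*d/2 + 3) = 4*d - 9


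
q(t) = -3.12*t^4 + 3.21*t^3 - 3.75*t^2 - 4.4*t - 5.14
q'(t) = -12.48*t^3 + 9.63*t^2 - 7.5*t - 4.4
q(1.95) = -49.29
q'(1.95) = -74.94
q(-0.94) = -9.42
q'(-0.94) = 21.52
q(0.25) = -6.44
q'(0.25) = -5.87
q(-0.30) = -4.27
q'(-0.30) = -0.95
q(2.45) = -103.64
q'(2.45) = -148.50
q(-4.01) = -1061.52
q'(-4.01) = 985.25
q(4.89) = -1524.96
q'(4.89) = -1270.09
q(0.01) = -5.18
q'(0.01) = -4.47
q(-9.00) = -23079.70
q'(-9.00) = 9941.05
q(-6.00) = -4850.62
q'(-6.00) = 3082.96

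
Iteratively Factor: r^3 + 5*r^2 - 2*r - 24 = (r - 2)*(r^2 + 7*r + 12) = (r - 2)*(r + 4)*(r + 3)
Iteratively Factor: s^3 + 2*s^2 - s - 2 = (s + 2)*(s^2 - 1) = (s + 1)*(s + 2)*(s - 1)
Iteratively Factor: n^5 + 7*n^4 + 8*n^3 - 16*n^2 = (n)*(n^4 + 7*n^3 + 8*n^2 - 16*n) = n*(n + 4)*(n^3 + 3*n^2 - 4*n) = n^2*(n + 4)*(n^2 + 3*n - 4) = n^2*(n - 1)*(n + 4)*(n + 4)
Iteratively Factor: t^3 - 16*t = (t)*(t^2 - 16) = t*(t + 4)*(t - 4)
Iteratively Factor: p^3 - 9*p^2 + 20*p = (p - 4)*(p^2 - 5*p) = p*(p - 4)*(p - 5)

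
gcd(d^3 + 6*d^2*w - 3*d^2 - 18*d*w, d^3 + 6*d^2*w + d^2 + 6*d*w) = d^2 + 6*d*w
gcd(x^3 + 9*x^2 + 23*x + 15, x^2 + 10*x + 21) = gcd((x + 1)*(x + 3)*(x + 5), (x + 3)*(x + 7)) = x + 3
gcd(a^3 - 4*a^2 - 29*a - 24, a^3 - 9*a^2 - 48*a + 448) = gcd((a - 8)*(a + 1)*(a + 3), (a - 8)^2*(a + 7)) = a - 8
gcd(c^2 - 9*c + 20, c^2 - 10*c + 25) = c - 5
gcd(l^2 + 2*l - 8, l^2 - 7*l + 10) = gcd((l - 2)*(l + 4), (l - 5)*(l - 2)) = l - 2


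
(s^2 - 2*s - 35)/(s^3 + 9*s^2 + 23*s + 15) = (s - 7)/(s^2 + 4*s + 3)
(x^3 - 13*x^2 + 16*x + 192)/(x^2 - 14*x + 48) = (x^2 - 5*x - 24)/(x - 6)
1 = 1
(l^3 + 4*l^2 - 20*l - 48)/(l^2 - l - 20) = (-l^3 - 4*l^2 + 20*l + 48)/(-l^2 + l + 20)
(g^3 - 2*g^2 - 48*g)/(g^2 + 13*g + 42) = g*(g - 8)/(g + 7)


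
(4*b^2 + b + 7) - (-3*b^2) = 7*b^2 + b + 7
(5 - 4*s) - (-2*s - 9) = 14 - 2*s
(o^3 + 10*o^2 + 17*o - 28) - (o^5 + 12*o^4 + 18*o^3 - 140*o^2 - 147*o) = -o^5 - 12*o^4 - 17*o^3 + 150*o^2 + 164*o - 28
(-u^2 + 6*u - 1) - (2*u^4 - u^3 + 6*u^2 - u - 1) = -2*u^4 + u^3 - 7*u^2 + 7*u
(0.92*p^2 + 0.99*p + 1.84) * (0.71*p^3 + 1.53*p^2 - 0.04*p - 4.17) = 0.6532*p^5 + 2.1105*p^4 + 2.7843*p^3 - 1.0608*p^2 - 4.2019*p - 7.6728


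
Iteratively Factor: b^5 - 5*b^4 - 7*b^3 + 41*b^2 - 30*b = (b)*(b^4 - 5*b^3 - 7*b^2 + 41*b - 30) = b*(b + 3)*(b^3 - 8*b^2 + 17*b - 10) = b*(b - 5)*(b + 3)*(b^2 - 3*b + 2) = b*(b - 5)*(b - 1)*(b + 3)*(b - 2)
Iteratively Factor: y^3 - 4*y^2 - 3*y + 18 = (y - 3)*(y^2 - y - 6) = (y - 3)^2*(y + 2)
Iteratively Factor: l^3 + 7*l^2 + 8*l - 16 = (l + 4)*(l^2 + 3*l - 4) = (l + 4)^2*(l - 1)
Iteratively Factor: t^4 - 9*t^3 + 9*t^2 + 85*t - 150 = (t + 3)*(t^3 - 12*t^2 + 45*t - 50) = (t - 5)*(t + 3)*(t^2 - 7*t + 10) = (t - 5)^2*(t + 3)*(t - 2)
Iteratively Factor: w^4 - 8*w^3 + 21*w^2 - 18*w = (w - 2)*(w^3 - 6*w^2 + 9*w) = (w - 3)*(w - 2)*(w^2 - 3*w) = (w - 3)^2*(w - 2)*(w)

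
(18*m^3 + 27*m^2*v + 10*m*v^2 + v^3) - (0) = 18*m^3 + 27*m^2*v + 10*m*v^2 + v^3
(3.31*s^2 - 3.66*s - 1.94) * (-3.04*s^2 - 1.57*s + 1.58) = -10.0624*s^4 + 5.9297*s^3 + 16.8736*s^2 - 2.737*s - 3.0652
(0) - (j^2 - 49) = 49 - j^2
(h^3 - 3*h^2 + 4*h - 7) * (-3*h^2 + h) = -3*h^5 + 10*h^4 - 15*h^3 + 25*h^2 - 7*h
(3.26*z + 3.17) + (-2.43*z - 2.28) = 0.83*z + 0.89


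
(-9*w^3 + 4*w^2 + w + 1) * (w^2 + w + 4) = -9*w^5 - 5*w^4 - 31*w^3 + 18*w^2 + 5*w + 4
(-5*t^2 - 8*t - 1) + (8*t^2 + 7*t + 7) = 3*t^2 - t + 6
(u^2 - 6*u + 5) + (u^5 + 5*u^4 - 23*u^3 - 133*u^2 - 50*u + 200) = u^5 + 5*u^4 - 23*u^3 - 132*u^2 - 56*u + 205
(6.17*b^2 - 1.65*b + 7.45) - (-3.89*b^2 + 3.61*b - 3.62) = 10.06*b^2 - 5.26*b + 11.07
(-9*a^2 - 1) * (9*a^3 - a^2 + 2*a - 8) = -81*a^5 + 9*a^4 - 27*a^3 + 73*a^2 - 2*a + 8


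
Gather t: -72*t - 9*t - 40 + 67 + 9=36 - 81*t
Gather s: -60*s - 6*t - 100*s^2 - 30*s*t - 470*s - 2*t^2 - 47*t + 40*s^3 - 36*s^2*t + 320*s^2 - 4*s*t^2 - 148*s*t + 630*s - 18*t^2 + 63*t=40*s^3 + s^2*(220 - 36*t) + s*(-4*t^2 - 178*t + 100) - 20*t^2 + 10*t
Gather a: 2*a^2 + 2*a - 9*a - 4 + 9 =2*a^2 - 7*a + 5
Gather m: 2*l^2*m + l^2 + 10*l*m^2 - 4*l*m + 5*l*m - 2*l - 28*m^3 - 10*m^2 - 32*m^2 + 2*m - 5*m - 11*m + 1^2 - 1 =l^2 - 2*l - 28*m^3 + m^2*(10*l - 42) + m*(2*l^2 + l - 14)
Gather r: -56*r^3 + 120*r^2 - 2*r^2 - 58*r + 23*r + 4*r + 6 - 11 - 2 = -56*r^3 + 118*r^2 - 31*r - 7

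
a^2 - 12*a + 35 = (a - 7)*(a - 5)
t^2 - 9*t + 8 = (t - 8)*(t - 1)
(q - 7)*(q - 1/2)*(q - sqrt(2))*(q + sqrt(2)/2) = q^4 - 15*q^3/2 - sqrt(2)*q^3/2 + 5*q^2/2 + 15*sqrt(2)*q^2/4 - 7*sqrt(2)*q/4 + 15*q/2 - 7/2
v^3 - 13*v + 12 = (v - 3)*(v - 1)*(v + 4)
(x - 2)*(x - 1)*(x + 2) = x^3 - x^2 - 4*x + 4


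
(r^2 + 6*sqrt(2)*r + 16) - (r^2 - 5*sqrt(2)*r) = 11*sqrt(2)*r + 16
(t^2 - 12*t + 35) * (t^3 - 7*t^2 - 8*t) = t^5 - 19*t^4 + 111*t^3 - 149*t^2 - 280*t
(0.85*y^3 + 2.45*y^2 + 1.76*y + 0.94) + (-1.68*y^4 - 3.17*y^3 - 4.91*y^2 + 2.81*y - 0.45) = -1.68*y^4 - 2.32*y^3 - 2.46*y^2 + 4.57*y + 0.49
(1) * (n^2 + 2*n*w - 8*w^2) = n^2 + 2*n*w - 8*w^2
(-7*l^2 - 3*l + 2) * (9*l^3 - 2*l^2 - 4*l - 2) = -63*l^5 - 13*l^4 + 52*l^3 + 22*l^2 - 2*l - 4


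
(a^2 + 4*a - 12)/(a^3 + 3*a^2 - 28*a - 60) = (a - 2)/(a^2 - 3*a - 10)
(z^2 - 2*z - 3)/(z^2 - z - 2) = (z - 3)/(z - 2)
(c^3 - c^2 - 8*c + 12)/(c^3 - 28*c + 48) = (c^2 + c - 6)/(c^2 + 2*c - 24)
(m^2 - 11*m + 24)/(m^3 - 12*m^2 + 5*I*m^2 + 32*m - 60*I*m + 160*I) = (m - 3)/(m^2 + m*(-4 + 5*I) - 20*I)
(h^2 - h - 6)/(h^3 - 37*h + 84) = (h + 2)/(h^2 + 3*h - 28)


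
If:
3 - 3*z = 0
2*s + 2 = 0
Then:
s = -1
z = 1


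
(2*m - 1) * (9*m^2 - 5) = 18*m^3 - 9*m^2 - 10*m + 5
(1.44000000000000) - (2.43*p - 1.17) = 2.61 - 2.43*p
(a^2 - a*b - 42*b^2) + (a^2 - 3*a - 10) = 2*a^2 - a*b - 3*a - 42*b^2 - 10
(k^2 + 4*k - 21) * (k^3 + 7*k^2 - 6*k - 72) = k^5 + 11*k^4 + k^3 - 243*k^2 - 162*k + 1512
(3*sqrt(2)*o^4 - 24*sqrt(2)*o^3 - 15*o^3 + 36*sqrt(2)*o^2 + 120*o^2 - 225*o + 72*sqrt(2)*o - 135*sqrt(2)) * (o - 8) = 3*sqrt(2)*o^5 - 48*sqrt(2)*o^4 - 15*o^4 + 240*o^3 + 228*sqrt(2)*o^3 - 1185*o^2 - 216*sqrt(2)*o^2 - 711*sqrt(2)*o + 1800*o + 1080*sqrt(2)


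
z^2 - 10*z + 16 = (z - 8)*(z - 2)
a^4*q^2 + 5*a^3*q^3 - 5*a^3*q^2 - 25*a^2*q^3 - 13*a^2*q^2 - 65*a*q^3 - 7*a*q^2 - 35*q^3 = (a - 7)*(a + 5*q)*(a*q + q)^2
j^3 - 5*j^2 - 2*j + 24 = (j - 4)*(j - 3)*(j + 2)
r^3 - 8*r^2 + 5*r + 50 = (r - 5)^2*(r + 2)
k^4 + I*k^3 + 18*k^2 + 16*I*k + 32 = (k - 4*I)*(k - I)*(k + 2*I)*(k + 4*I)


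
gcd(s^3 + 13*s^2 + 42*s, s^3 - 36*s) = s^2 + 6*s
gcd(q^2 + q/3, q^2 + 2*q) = q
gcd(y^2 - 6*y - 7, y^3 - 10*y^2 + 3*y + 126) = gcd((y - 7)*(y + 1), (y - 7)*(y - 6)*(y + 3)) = y - 7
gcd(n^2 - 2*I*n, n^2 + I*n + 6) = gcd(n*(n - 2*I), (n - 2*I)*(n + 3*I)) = n - 2*I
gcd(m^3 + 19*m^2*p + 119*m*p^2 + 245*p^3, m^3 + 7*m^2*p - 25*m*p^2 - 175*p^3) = m^2 + 12*m*p + 35*p^2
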